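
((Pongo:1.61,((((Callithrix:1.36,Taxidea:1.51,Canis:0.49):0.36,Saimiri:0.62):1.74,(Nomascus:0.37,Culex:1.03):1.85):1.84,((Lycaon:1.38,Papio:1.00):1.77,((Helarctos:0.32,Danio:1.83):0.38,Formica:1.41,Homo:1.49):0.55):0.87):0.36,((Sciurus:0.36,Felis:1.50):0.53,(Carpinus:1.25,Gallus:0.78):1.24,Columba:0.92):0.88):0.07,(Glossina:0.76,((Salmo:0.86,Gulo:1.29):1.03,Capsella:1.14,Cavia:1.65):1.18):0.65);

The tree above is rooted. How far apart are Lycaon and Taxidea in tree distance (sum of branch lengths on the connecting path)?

The path runs Lycaon → … → MRCA → … → Taxidea; the MRCA is the node subtending ((((Callithrix,Taxidea,Canis),Saimiri),(Nomascus,Culex)),((Lycaon,Papio),((Helarctos,Danio),Formica,Homo))).
Branch lengths along that path: 1.38 + 1.77 + 0.87 + 1.84 + 1.74 + 0.36 + 1.51 = 9.47.

9.47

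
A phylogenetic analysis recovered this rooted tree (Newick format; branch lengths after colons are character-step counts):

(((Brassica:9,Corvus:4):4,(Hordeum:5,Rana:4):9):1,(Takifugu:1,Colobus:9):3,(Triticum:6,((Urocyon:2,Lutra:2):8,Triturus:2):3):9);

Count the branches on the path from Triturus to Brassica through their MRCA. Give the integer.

6

The MRCA of Triturus and Brassica is the root of the tree.
From Triturus up to that node: 3 branches. From Brassica up to the same node: 3 branches. Total: 3 + 3 = 6.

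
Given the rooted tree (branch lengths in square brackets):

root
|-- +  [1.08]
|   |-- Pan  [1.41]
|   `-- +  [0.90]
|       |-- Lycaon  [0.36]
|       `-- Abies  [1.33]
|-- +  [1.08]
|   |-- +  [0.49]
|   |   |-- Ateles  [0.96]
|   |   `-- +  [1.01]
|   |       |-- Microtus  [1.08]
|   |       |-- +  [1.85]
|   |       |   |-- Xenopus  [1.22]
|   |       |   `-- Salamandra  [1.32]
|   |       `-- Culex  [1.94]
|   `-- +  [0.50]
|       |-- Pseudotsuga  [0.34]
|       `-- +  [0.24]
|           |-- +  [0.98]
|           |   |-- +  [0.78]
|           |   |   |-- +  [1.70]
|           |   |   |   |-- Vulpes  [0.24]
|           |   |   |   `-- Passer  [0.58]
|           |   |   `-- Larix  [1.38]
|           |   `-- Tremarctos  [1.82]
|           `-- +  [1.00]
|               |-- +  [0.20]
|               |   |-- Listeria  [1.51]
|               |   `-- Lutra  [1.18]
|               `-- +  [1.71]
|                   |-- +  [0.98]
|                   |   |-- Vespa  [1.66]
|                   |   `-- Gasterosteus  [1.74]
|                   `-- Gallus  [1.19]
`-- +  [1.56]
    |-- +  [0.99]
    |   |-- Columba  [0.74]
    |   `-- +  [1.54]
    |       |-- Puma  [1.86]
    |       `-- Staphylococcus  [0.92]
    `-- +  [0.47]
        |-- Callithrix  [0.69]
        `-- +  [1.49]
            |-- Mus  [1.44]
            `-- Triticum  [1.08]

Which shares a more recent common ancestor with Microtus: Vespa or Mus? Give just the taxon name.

Vespa

The MRCA of Microtus and Vespa subtends ((Ateles,(Microtus,(Xenopus,Salamandra),Culex)),(Pseudotsuga,((((Vulpes,Passer),Larix),Tremarctos),((Listeria,Lutra),((Vespa,Gasterosteus),Gallus))))) (15 taxa).
The MRCA of Microtus and Mus is the root, subtending the entire tree (24 taxa).
The first is nested inside the second, so Microtus shares a more recent common ancestor with Vespa.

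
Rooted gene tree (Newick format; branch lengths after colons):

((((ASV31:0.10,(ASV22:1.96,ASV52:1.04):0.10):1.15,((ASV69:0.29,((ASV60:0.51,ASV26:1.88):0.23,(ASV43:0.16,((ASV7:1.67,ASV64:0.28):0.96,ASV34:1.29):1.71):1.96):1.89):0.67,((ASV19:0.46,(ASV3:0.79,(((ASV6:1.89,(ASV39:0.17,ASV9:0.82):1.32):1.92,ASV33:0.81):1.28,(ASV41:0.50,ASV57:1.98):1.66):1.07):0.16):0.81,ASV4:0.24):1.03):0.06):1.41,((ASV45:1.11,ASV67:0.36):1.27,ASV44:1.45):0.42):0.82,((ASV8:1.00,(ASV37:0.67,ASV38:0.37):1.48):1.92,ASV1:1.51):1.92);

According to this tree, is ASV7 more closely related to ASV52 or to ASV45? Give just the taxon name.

ASV52

The MRCA of ASV7 and ASV52 subtends ((ASV31,(ASV22,ASV52)),((ASV69,((ASV60,ASV26),(ASV43,((ASV7,ASV64),ASV34)))),((ASV19,(ASV3,(((ASV6,(ASV39,ASV9)),ASV33),(ASV41,ASV57)))),ASV4))) (19 taxa).
The MRCA of ASV7 and ASV45 subtends (((ASV31,(ASV22,ASV52)),((ASV69,((ASV60,ASV26),(ASV43,((ASV7,ASV64),ASV34)))),((ASV19,(ASV3,(((ASV6,(ASV39,ASV9)),ASV33),(ASV41,ASV57)))),ASV4))),((ASV45,ASV67),ASV44)) (22 taxa).
The first is nested inside the second, so ASV7 shares a more recent common ancestor with ASV52.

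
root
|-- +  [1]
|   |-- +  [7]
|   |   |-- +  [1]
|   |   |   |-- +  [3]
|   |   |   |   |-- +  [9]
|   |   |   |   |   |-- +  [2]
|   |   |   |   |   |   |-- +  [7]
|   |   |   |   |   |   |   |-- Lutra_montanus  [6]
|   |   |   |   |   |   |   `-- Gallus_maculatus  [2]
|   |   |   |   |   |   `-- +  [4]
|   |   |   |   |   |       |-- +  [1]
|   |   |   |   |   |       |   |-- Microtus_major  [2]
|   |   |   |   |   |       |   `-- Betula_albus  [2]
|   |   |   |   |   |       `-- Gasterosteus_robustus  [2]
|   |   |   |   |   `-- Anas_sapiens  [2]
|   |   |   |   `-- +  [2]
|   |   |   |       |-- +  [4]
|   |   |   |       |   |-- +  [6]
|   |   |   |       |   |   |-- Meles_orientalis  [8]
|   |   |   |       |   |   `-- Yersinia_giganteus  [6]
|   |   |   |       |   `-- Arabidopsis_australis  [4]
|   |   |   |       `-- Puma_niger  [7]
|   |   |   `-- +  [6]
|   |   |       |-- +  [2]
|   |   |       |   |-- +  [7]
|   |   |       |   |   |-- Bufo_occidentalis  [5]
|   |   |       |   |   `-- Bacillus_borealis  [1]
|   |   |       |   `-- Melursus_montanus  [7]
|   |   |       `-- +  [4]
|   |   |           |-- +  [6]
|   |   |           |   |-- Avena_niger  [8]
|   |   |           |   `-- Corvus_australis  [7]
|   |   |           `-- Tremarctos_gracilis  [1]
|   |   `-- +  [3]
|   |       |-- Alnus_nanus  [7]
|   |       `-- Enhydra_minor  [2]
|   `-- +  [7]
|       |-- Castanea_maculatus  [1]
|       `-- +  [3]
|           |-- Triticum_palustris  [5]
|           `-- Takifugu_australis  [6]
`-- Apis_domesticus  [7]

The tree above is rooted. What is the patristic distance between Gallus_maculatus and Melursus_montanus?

38

The path runs Gallus_maculatus → … → MRCA → … → Melursus_montanus; the MRCA is the node subtending (((((Lutra_montanus,Gallus_maculatus),((Microtus_major,Betula_albus),Gasterosteus_robustus)),Anas_sapiens),(((Meles_orientalis,Yersinia_giganteus),Arabidopsis_australis),Puma_niger)),(((Bufo_occidentalis,Bacillus_borealis),Melursus_montanus),((Avena_niger,Corvus_australis),Tremarctos_gracilis))).
Branch lengths along that path: 2 + 7 + 2 + 9 + 3 + 6 + 2 + 7 = 38.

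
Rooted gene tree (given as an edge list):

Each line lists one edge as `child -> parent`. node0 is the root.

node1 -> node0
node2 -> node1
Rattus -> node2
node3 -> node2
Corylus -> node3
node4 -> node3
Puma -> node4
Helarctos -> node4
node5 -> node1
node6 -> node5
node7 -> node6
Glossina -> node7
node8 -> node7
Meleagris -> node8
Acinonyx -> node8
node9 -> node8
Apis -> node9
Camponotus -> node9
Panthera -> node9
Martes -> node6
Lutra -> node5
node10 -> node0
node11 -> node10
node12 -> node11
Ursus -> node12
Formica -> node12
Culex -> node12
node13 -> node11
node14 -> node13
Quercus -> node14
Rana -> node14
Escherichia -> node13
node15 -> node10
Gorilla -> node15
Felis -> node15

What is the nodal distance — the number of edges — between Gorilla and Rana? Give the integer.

6

The MRCA of Gorilla and Rana is the node subtending (((Ursus,Formica,Culex),((Quercus,Rana),Escherichia)),(Gorilla,Felis)).
From Gorilla up to that node: 2 branches. From Rana up to the same node: 4 branches. Total: 2 + 4 = 6.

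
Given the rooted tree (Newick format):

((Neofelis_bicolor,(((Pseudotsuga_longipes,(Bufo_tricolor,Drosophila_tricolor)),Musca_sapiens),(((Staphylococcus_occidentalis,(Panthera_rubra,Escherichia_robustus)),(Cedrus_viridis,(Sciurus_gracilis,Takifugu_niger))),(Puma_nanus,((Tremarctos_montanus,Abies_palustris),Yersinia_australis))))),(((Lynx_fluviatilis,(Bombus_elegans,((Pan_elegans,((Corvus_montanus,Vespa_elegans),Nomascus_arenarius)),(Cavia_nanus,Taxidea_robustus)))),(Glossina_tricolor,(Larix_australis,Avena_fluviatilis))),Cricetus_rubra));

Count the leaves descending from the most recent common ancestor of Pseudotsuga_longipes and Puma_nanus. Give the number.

14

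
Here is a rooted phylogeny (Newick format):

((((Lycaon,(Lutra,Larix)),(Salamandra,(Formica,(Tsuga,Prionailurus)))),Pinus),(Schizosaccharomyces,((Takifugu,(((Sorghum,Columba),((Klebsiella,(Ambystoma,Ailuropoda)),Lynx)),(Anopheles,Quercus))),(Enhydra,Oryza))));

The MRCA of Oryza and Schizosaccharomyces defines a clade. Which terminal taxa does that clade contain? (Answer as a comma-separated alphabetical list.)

Ailuropoda, Ambystoma, Anopheles, Columba, Enhydra, Klebsiella, Lynx, Oryza, Quercus, Schizosaccharomyces, Sorghum, Takifugu

Tracing Oryza: it sits inside (Enhydra,Oryza).
Tracing Schizosaccharomyces: it sits inside (Schizosaccharomyces,((Takifugu,(((Sorghum,Columba),((Klebsiella,(Ambystoma,Ailuropoda)),Lynx)),(Anopheles,Quercus))),(Enhydra,Oryza))).
The smallest clade enclosing both is (Schizosaccharomyces,((Takifugu,(((Sorghum,Columba),((Klebsiella,(Ambystoma,Ailuropoda)),Lynx)),(Anopheles,Quercus))),(Enhydra,Oryza))); the answer is its 12 terminal taxa in alphabetical order.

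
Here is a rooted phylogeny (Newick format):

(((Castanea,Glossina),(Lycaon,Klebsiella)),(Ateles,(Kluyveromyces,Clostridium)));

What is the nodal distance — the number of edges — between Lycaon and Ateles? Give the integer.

5

The MRCA of Lycaon and Ateles is the root of the tree.
From Lycaon up to that node: 3 branches. From Ateles up to the same node: 2 branches. Total: 3 + 2 = 5.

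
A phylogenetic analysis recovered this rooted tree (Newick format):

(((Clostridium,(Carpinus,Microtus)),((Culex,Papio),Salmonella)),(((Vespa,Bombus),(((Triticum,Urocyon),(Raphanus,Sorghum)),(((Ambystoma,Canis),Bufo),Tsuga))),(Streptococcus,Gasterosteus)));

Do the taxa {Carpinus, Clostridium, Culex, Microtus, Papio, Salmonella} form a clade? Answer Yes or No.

Yes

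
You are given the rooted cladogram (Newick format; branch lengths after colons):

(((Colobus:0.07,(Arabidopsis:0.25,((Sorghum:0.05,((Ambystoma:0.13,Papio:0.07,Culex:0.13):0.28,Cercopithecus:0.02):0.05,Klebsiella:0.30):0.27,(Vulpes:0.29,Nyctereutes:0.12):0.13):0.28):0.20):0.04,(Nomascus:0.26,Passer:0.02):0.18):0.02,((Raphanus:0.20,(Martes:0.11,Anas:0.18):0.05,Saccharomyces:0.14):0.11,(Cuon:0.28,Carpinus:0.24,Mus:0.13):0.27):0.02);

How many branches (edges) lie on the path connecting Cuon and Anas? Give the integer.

5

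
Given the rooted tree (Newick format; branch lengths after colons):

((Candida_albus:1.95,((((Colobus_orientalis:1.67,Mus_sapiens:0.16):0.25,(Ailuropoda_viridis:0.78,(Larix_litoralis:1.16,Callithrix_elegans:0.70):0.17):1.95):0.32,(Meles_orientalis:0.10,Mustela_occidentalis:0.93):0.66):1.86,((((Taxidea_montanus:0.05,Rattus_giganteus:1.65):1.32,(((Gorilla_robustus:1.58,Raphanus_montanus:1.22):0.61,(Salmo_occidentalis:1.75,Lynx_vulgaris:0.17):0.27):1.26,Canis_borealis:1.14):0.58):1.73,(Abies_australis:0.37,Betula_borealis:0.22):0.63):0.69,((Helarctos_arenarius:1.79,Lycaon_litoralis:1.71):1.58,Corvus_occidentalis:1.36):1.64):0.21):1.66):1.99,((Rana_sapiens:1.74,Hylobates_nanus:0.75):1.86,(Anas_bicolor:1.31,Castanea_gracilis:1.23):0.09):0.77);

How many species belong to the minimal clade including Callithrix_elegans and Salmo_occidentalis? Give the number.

The MRCA of Callithrix_elegans and Salmo_occidentalis is the node subtending ((((Colobus_orientalis,Mus_sapiens),(Ailuropoda_viridis,(Larix_litoralis,Callithrix_elegans))),(Meles_orientalis,Mustela_occidentalis)),((((Taxidea_montanus,Rattus_giganteus),(((Gorilla_robustus,Raphanus_montanus),(Salmo_occidentalis,Lynx_vulgaris)),Canis_borealis)),(Abies_australis,Betula_borealis)),((Helarctos_arenarius,Lycaon_litoralis),Corvus_occidentalis))).
That clade contains 19 terminal taxa: Abies_australis, Ailuropoda_viridis, Betula_borealis, Callithrix_elegans, Canis_borealis, Colobus_orientalis, Corvus_occidentalis, Gorilla_robustus, Helarctos_arenarius, Larix_litoralis, Lycaon_litoralis, Lynx_vulgaris, Meles_orientalis, Mus_sapiens, Mustela_occidentalis, Raphanus_montanus, Rattus_giganteus, Salmo_occidentalis, Taxidea_montanus.

19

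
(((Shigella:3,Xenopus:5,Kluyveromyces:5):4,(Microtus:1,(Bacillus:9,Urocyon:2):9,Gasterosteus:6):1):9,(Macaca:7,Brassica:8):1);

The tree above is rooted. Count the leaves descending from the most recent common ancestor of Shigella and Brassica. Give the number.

9

The MRCA of Shigella and Brassica is the root, so the clade is the entire tree.
That clade contains 9 terminal taxa: Bacillus, Brassica, Gasterosteus, Kluyveromyces, Macaca, Microtus, Shigella, Urocyon, Xenopus.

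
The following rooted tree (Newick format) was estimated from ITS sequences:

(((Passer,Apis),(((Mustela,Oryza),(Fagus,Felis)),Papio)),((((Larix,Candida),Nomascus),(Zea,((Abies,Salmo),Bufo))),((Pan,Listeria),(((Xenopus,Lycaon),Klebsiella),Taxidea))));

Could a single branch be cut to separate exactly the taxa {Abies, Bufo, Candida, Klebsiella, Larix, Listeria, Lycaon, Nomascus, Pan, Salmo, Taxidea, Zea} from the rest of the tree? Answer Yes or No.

The MRCA of the listed taxa subtends ((((Larix,Candida),Nomascus),(Zea,((Abies,Salmo),Bufo))),((Pan,Listeria),(((Xenopus,Lycaon),Klebsiella),Taxidea))).
That clade also contains Xenopus, which is not in the proposed group, so the group is not monophyletic.

No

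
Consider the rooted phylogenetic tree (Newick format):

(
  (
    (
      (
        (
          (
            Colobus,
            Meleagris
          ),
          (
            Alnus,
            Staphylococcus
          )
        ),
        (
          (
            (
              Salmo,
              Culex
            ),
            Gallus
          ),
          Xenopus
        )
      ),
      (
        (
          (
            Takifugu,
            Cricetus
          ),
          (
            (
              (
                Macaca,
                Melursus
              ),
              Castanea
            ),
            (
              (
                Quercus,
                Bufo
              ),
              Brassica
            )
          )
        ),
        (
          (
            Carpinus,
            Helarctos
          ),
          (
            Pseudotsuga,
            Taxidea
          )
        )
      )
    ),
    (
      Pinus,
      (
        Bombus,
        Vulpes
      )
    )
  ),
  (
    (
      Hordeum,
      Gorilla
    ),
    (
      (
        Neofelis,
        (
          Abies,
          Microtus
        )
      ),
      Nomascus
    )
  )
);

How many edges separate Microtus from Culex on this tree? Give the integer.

12

The MRCA of Microtus and Culex is the root of the tree.
From Microtus up to that node: 5 branches. From Culex up to the same node: 7 branches. Total: 5 + 7 = 12.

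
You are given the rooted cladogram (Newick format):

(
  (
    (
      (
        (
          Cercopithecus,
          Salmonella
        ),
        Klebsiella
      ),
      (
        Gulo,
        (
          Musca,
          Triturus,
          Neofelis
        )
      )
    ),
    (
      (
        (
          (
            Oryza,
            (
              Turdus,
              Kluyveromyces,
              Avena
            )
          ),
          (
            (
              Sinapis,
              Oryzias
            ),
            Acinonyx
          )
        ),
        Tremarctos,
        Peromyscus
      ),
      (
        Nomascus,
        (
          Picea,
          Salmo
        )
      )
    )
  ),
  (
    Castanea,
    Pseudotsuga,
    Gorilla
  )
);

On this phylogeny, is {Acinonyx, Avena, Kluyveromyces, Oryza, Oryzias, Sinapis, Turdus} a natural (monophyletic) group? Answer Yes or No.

The most recent common ancestor of these taxa subtends ((Oryza,(Turdus,Kluyveromyces,Avena)),((Sinapis,Oryzias),Acinonyx)).
That clade has exactly 7 tips — every listed taxon and nothing else — so the group is monophyletic.

Yes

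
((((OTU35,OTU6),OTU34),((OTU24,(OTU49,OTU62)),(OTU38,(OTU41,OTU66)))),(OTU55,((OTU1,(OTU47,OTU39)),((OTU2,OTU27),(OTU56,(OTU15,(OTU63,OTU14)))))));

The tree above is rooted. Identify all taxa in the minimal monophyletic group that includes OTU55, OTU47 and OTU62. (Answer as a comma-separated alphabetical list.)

OTU1, OTU14, OTU15, OTU2, OTU24, OTU27, OTU34, OTU35, OTU38, OTU39, OTU41, OTU47, OTU49, OTU55, OTU56, OTU6, OTU62, OTU63, OTU66

Tracing OTU55: it sits inside (OTU55,((OTU1,(OTU47,OTU39)),((OTU2,OTU27),(OTU56,(OTU15,(OTU63,OTU14)))))).
Tracing OTU47: it sits inside (OTU47,OTU39).
Tracing OTU62: it sits inside (OTU49,OTU62).
The smallest clade enclosing all 3 is the whole tree (their MRCA is the root), so the answer is all 19 tips in alphabetical order.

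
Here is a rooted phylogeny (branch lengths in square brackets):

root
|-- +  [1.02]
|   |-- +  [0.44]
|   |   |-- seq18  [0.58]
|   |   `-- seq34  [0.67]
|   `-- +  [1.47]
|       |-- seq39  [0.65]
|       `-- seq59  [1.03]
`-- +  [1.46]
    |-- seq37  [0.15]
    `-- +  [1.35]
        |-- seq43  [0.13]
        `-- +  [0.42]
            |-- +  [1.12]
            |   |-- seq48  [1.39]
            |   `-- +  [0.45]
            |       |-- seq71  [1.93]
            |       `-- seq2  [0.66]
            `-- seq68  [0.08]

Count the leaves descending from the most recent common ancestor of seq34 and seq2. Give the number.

10

The MRCA of seq34 and seq2 is the root, so the clade is the entire tree.
That clade contains 10 terminal taxa: seq18, seq2, seq34, seq37, seq39, seq43, seq48, seq59, seq68, seq71.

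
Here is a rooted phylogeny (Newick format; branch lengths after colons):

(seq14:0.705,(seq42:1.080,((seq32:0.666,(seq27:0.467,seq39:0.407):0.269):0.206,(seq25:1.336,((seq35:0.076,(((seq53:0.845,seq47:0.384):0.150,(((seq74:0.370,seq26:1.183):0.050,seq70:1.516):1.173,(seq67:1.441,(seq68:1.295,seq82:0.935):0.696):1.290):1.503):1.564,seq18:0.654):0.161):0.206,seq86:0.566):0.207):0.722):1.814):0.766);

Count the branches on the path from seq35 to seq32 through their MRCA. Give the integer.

The MRCA of seq35 and seq32 is the node subtending ((seq32,(seq27,seq39)),(seq25,((seq35,(((seq53,seq47),(((seq74,seq26),seq70),(seq67,(seq68,seq82)))),seq18)),seq86))).
From seq35 up to that node: 4 branches. From seq32 up to the same node: 2 branches. Total: 4 + 2 = 6.

6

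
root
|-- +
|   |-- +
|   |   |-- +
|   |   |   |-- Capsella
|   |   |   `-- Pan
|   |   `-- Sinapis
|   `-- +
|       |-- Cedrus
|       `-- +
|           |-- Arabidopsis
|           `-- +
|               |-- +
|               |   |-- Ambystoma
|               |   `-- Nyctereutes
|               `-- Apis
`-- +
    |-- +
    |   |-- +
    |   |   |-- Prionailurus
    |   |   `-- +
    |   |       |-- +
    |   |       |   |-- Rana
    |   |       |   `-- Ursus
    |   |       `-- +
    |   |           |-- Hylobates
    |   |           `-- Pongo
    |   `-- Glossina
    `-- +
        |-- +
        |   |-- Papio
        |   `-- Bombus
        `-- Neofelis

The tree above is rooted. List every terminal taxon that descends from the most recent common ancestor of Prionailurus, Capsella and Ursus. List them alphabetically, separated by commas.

Tracing Prionailurus: it sits inside (Prionailurus,((Rana,Ursus),(Hylobates,Pongo))).
Tracing Capsella: it sits inside (Capsella,Pan).
Tracing Ursus: it sits inside (Rana,Ursus).
The smallest clade enclosing all 3 is the whole tree (their MRCA is the root), so the answer is all 17 tips in alphabetical order.

Ambystoma, Apis, Arabidopsis, Bombus, Capsella, Cedrus, Glossina, Hylobates, Neofelis, Nyctereutes, Pan, Papio, Pongo, Prionailurus, Rana, Sinapis, Ursus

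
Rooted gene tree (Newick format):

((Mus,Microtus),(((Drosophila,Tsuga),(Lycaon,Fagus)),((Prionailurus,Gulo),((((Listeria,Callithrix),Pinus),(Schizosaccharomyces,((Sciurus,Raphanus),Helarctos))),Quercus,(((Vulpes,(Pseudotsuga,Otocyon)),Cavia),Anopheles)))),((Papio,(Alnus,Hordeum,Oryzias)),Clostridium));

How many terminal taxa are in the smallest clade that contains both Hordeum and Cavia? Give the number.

The MRCA of Hordeum and Cavia is the root, so the clade is the entire tree.
That clade contains 26 terminal taxa: Alnus, Anopheles, Callithrix, Cavia, Clostridium, Drosophila, Fagus, Gulo, Helarctos, Hordeum, Listeria, Lycaon, Microtus, Mus, Oryzias, Otocyon, Papio, Pinus, Prionailurus, Pseudotsuga, Quercus, Raphanus, Schizosaccharomyces, Sciurus, Tsuga, Vulpes.

26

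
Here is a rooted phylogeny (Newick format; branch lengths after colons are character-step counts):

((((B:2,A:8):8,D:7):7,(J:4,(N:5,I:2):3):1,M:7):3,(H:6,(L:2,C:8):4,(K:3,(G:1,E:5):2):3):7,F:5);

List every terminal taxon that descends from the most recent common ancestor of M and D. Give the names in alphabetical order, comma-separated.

Tracing M: it sits inside (((B,A),D),(J,(N,I)),M).
Tracing D: it sits inside ((B,A),D).
The smallest clade enclosing both is (((B,A),D),(J,(N,I)),M); the answer is its 7 terminal taxa in alphabetical order.

A, B, D, I, J, M, N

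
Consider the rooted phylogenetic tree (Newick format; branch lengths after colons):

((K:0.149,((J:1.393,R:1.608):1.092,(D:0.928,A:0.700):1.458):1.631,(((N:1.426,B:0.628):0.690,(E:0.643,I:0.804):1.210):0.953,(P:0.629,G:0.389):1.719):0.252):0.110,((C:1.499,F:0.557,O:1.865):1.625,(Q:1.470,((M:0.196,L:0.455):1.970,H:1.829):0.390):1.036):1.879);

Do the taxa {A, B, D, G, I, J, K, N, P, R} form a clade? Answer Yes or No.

No

The MRCA of the listed taxa subtends (K,((J,R),(D,A)),(((N,B),(E,I)),(P,G))).
That clade also contains E, which is not in the proposed group, so the group is not monophyletic.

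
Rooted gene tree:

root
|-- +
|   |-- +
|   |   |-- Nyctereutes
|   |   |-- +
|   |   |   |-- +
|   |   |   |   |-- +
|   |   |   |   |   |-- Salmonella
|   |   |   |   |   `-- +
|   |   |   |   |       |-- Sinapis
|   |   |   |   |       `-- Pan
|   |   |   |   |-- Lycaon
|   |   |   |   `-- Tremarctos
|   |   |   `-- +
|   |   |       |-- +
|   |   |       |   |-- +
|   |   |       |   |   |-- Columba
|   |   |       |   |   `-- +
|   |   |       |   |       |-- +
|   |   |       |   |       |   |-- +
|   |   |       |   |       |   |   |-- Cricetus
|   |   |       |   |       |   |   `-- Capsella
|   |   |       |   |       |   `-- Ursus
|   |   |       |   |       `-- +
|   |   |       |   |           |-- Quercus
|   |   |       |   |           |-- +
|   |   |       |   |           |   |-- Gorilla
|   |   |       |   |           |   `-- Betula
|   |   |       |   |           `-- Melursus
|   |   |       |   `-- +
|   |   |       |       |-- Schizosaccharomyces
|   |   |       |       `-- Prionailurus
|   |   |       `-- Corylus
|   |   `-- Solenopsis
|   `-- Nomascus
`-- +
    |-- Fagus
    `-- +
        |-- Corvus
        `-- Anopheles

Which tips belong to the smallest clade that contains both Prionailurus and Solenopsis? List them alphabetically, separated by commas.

Tracing Prionailurus: it sits inside (Schizosaccharomyces,Prionailurus).
Tracing Solenopsis: it sits inside (Nyctereutes,(((Salmonella,(Sinapis,Pan)),Lycaon,Tremarctos),(((Columba,(((Cricetus,Capsella),Ursus),(Quercus,(Gorilla,Betula),Melursus))),(Schizosaccharomyces,Prionailurus)),Corylus)),Solenopsis).
The smallest clade enclosing both is (Nyctereutes,(((Salmonella,(Sinapis,Pan)),Lycaon,Tremarctos),(((Columba,(((Cricetus,Capsella),Ursus),(Quercus,(Gorilla,Betula),Melursus))),(Schizosaccharomyces,Prionailurus)),Corylus)),Solenopsis); the answer is its 18 terminal taxa in alphabetical order.

Betula, Capsella, Columba, Corylus, Cricetus, Gorilla, Lycaon, Melursus, Nyctereutes, Pan, Prionailurus, Quercus, Salmonella, Schizosaccharomyces, Sinapis, Solenopsis, Tremarctos, Ursus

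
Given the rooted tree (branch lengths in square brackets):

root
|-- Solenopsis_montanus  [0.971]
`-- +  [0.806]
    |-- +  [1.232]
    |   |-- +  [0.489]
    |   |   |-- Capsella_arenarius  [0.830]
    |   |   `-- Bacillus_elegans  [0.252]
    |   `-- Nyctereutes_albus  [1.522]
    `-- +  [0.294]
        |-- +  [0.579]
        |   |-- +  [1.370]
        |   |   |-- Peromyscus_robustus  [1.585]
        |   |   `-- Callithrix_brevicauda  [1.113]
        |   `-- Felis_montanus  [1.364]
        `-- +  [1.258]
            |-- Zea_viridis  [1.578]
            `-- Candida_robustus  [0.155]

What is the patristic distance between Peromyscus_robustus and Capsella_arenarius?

The path runs Peromyscus_robustus → … → MRCA → … → Capsella_arenarius; the MRCA is the node subtending (((Capsella_arenarius,Bacillus_elegans),Nyctereutes_albus),(((Peromyscus_robustus,Callithrix_brevicauda),Felis_montanus),(Zea_viridis,Candida_robustus))).
Branch lengths along that path: 1.585 + 1.370 + 0.579 + 0.294 + 1.232 + 0.489 + 0.830 = 6.379.

6.379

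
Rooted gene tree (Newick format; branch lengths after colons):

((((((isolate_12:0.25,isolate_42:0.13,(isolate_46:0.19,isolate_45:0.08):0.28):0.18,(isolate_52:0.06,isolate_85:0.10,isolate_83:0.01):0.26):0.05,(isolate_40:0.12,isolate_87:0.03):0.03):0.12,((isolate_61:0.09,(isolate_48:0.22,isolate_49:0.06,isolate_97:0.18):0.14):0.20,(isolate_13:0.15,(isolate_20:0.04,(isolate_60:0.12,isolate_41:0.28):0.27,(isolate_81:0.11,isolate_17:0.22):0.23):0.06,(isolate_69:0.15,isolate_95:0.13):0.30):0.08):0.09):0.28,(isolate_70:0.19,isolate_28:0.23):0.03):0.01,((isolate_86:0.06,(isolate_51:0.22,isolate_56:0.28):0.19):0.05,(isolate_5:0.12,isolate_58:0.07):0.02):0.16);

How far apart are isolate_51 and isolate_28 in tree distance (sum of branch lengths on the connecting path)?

The path runs isolate_51 → … → MRCA → … → isolate_28; the MRCA is the root of the tree.
Branch lengths along that path: 0.22 + 0.19 + 0.05 + 0.16 + 0.01 + 0.03 + 0.23 = 0.89.

0.89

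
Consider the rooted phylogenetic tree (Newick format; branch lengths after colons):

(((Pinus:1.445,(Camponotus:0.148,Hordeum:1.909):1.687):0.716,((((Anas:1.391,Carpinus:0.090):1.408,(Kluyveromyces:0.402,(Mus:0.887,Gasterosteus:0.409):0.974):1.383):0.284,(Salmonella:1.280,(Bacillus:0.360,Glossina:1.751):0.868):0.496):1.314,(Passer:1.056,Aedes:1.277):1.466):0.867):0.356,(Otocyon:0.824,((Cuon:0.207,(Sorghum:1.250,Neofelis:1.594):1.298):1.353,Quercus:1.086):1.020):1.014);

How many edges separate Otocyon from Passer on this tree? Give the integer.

6

The MRCA of Otocyon and Passer is the root of the tree.
From Otocyon up to that node: 2 branches. From Passer up to the same node: 4 branches. Total: 2 + 4 = 6.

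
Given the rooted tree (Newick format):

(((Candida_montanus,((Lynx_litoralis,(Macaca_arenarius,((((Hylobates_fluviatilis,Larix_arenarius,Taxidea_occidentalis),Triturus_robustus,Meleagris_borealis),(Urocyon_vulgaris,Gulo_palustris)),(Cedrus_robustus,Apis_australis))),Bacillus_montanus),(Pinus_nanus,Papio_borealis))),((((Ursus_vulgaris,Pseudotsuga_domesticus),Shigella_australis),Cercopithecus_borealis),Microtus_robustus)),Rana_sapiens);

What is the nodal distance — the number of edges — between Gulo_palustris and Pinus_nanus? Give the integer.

The MRCA of Gulo_palustris and Pinus_nanus is the node subtending ((Lynx_litoralis,(Macaca_arenarius,((((Hylobates_fluviatilis,Larix_arenarius,Taxidea_occidentalis),Triturus_robustus,Meleagris_borealis),(Urocyon_vulgaris,Gulo_palustris)),(Cedrus_robustus,Apis_australis))),Bacillus_montanus),(Pinus_nanus,Papio_borealis)).
From Gulo_palustris up to that node: 6 branches. From Pinus_nanus up to the same node: 2 branches. Total: 6 + 2 = 8.

8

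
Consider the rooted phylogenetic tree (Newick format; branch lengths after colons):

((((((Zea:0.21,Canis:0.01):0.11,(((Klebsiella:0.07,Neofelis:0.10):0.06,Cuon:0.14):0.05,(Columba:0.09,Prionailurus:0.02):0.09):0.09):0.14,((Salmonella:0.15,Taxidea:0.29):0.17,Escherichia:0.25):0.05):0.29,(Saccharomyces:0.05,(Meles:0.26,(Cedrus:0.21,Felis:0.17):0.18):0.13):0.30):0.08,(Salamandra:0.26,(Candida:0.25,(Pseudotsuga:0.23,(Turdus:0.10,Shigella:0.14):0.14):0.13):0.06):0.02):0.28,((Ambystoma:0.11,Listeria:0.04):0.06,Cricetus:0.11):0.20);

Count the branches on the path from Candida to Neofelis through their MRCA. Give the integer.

10

The MRCA of Candida and Neofelis is the node subtending (((((Zea,Canis),(((Klebsiella,Neofelis),Cuon),(Columba,Prionailurus))),((Salmonella,Taxidea),Escherichia)),(Saccharomyces,(Meles,(Cedrus,Felis)))),(Salamandra,(Candida,(Pseudotsuga,(Turdus,Shigella))))).
From Candida up to that node: 3 branches. From Neofelis up to the same node: 7 branches. Total: 3 + 7 = 10.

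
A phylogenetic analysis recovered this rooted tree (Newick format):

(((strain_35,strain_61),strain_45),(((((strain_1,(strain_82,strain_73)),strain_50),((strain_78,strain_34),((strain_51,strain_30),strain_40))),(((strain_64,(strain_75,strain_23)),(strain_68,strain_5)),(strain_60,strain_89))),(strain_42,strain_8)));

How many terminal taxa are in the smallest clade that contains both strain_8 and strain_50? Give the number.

18

The MRCA of strain_8 and strain_50 is the node subtending (((((strain_1,(strain_82,strain_73)),strain_50),((strain_78,strain_34),((strain_51,strain_30),strain_40))),(((strain_64,(strain_75,strain_23)),(strain_68,strain_5)),(strain_60,strain_89))),(strain_42,strain_8)).
That clade contains 18 terminal taxa: strain_1, strain_23, strain_30, strain_34, strain_40, strain_42, strain_5, strain_50, strain_51, strain_60, strain_64, strain_68, strain_73, strain_75, strain_78, strain_8, strain_82, strain_89.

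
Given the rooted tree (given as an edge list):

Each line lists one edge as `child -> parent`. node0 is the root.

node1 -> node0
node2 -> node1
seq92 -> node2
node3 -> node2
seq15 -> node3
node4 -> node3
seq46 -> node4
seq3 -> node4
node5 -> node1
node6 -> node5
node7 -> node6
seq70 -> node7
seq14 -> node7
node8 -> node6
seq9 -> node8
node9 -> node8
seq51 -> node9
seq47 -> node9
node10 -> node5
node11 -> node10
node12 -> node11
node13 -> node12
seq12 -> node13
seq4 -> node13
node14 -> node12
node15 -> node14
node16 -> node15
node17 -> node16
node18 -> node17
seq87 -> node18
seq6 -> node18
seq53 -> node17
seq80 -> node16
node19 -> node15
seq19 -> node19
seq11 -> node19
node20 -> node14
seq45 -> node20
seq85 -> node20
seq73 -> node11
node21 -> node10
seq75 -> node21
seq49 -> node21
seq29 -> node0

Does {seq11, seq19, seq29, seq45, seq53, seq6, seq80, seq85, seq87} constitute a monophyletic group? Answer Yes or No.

No

The MRCA of the listed taxa is the root, so the smallest clade containing them is the whole tree.
That clade also contains seq12, seq14, seq15, seq3, seq4, seq46, seq47, seq49, seq51, seq70, seq73, seq75, seq9, seq92, which are not in the proposed group, so the group is not monophyletic.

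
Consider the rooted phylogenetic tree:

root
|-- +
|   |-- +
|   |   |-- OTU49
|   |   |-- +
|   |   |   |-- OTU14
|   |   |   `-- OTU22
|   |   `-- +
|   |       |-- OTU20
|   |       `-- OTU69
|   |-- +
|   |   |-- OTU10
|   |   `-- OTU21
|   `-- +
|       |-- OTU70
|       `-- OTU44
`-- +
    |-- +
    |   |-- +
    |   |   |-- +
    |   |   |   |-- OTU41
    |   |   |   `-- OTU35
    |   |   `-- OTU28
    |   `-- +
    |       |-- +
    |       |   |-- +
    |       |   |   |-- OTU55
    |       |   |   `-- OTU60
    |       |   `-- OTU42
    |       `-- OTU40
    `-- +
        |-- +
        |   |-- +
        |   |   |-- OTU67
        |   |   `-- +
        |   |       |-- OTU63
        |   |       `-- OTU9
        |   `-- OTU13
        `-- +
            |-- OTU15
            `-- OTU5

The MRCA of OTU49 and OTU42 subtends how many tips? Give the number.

The MRCA of OTU49 and OTU42 is the root, so the clade is the entire tree.
That clade contains 22 terminal taxa: OTU10, OTU13, OTU14, OTU15, OTU20, OTU21, OTU22, OTU28, OTU35, OTU40, OTU41, OTU42, OTU44, OTU49, OTU5, OTU55, OTU60, OTU63, OTU67, OTU69, OTU70, OTU9.

22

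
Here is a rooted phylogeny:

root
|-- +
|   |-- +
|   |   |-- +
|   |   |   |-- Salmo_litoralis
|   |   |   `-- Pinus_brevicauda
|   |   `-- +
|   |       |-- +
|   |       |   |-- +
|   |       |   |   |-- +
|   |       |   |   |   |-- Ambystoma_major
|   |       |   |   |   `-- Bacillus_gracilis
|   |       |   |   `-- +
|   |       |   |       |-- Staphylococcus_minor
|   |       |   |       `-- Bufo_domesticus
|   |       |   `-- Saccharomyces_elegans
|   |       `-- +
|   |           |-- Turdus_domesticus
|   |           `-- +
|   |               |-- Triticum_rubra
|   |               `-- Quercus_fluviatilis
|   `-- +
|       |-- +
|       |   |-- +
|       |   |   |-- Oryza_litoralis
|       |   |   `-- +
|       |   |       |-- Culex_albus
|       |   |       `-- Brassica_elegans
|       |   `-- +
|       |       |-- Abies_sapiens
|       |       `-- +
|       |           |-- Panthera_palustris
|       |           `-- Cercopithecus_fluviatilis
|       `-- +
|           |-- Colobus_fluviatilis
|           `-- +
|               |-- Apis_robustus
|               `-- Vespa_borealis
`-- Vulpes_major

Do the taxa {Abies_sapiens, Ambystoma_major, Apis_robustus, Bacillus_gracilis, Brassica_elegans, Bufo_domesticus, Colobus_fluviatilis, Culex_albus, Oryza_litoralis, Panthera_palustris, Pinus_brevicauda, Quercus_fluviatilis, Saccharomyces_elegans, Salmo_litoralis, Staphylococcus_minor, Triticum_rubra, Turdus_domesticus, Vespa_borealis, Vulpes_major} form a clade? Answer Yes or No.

No

The MRCA of the listed taxa is the root, so the smallest clade containing them is the whole tree.
That clade also contains Cercopithecus_fluviatilis, which is not in the proposed group, so the group is not monophyletic.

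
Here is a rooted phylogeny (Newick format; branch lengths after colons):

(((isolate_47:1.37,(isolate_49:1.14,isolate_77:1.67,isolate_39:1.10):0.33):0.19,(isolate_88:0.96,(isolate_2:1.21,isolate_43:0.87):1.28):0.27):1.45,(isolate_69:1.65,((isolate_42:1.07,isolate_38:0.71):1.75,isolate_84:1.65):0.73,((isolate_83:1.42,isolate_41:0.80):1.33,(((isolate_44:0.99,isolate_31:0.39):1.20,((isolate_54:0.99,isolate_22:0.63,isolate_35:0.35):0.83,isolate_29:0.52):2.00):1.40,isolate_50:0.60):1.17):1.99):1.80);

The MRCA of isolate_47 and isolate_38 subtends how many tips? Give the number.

The MRCA of isolate_47 and isolate_38 is the root, so the clade is the entire tree.
That clade contains 20 terminal taxa: isolate_2, isolate_22, isolate_29, isolate_31, isolate_35, isolate_38, isolate_39, isolate_41, isolate_42, isolate_43, isolate_44, isolate_47, isolate_49, isolate_50, isolate_54, isolate_69, isolate_77, isolate_83, isolate_84, isolate_88.

20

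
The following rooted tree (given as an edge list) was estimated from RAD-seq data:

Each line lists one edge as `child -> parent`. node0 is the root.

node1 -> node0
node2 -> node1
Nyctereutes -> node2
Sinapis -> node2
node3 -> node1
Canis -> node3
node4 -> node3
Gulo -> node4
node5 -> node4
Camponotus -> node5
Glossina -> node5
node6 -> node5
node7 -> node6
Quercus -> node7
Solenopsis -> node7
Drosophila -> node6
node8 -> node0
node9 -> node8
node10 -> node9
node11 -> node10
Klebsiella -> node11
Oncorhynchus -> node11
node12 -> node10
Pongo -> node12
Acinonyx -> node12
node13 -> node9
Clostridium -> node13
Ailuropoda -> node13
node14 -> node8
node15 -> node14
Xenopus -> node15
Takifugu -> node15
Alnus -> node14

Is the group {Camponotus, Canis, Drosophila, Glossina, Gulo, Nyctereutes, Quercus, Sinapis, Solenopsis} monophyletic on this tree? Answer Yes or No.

The most recent common ancestor of these taxa subtends ((Nyctereutes,Sinapis),(Canis,(Gulo,(Camponotus,Glossina,((Quercus,Solenopsis),Drosophila))))).
That clade has exactly 9 tips — every listed taxon and nothing else — so the group is monophyletic.

Yes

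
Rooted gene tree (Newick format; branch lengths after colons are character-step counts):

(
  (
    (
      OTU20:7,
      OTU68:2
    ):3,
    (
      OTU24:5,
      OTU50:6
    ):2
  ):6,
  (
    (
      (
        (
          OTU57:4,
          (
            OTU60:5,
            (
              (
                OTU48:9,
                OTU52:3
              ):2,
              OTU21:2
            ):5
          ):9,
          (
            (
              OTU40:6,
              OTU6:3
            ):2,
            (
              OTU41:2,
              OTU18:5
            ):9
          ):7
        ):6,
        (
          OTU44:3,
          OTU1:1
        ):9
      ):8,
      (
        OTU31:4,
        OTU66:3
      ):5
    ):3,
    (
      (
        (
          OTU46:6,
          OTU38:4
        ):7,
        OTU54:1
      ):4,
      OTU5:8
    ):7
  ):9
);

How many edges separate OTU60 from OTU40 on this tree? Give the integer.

5

The MRCA of OTU60 and OTU40 is the node subtending (OTU57,(OTU60,((OTU48,OTU52),OTU21)),((OTU40,OTU6),(OTU41,OTU18))).
From OTU60 up to that node: 2 branches. From OTU40 up to the same node: 3 branches. Total: 2 + 3 = 5.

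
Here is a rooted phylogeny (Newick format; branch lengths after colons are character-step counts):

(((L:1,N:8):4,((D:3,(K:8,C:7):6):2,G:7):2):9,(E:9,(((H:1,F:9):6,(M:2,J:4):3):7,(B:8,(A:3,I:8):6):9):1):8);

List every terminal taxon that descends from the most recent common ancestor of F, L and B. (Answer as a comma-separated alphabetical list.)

Tracing F: it sits inside (H,F).
Tracing L: it sits inside (L,N).
Tracing B: it sits inside (B,(A,I)).
The smallest clade enclosing all 3 is the whole tree (their MRCA is the root), so the answer is all 14 tips in alphabetical order.

A, B, C, D, E, F, G, H, I, J, K, L, M, N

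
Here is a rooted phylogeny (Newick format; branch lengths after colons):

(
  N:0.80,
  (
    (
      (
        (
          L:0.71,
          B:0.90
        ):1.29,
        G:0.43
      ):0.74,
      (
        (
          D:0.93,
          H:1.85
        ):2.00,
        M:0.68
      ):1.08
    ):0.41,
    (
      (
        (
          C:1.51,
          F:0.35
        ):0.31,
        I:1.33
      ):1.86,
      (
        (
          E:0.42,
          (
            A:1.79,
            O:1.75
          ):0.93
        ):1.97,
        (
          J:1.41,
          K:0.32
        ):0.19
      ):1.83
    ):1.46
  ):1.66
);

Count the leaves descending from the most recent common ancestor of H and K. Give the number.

14

The MRCA of H and K is the node subtending ((((L,B),G),((D,H),M)),(((C,F),I),((E,(A,O)),(J,K)))).
That clade contains 14 terminal taxa: A, B, C, D, E, F, G, H, I, J, K, L, M, O.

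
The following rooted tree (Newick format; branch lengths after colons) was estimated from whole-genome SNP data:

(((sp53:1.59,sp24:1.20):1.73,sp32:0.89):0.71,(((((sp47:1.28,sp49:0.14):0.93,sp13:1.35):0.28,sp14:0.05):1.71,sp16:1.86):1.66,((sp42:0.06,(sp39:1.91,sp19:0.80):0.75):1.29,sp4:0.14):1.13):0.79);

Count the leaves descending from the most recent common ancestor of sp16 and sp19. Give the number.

9

The MRCA of sp16 and sp19 is the node subtending (((((sp47,sp49),sp13),sp14),sp16),((sp42,(sp39,sp19)),sp4)).
That clade contains 9 terminal taxa: sp13, sp14, sp16, sp19, sp39, sp4, sp42, sp47, sp49.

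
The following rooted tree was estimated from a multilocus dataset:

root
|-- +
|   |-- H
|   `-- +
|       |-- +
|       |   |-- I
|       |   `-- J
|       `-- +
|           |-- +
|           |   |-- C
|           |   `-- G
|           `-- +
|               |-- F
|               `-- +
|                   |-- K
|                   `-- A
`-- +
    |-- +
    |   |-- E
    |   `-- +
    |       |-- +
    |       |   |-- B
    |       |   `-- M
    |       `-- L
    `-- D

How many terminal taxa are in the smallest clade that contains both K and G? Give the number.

The MRCA of K and G is the node subtending ((C,G),(F,(K,A))).
That clade contains 5 terminal taxa: A, C, F, G, K.

5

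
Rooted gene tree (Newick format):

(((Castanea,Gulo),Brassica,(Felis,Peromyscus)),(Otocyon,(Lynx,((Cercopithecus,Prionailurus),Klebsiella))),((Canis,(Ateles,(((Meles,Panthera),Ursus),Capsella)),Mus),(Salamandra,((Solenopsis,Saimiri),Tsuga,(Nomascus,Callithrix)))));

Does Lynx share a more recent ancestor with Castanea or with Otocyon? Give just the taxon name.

Otocyon

The MRCA of Lynx and Otocyon subtends (Otocyon,(Lynx,((Cercopithecus,Prionailurus),Klebsiella))) (5 taxa).
The MRCA of Lynx and Castanea is the root, subtending the entire tree (23 taxa).
The first is nested inside the second, so Lynx shares a more recent common ancestor with Otocyon.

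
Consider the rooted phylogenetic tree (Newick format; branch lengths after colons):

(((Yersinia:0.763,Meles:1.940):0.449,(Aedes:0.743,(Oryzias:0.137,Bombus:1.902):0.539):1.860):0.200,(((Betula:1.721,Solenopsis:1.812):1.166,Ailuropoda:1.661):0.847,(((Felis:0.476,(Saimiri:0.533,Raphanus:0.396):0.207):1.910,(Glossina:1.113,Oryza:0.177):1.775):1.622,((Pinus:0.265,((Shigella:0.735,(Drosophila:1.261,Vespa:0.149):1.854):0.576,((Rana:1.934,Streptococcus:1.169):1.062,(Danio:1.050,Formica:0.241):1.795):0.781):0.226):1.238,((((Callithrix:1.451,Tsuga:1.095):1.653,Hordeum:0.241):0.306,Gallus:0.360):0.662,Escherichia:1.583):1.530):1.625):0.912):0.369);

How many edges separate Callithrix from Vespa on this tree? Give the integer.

10

The MRCA of Callithrix and Vespa is the node subtending ((Pinus,((Shigella,(Drosophila,Vespa)),((Rana,Streptococcus),(Danio,Formica)))),((((Callithrix,Tsuga),Hordeum),Gallus),Escherichia)).
From Callithrix up to that node: 5 branches. From Vespa up to the same node: 5 branches. Total: 5 + 5 = 10.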